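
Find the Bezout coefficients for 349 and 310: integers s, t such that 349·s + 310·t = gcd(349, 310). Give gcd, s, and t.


Euclidean algorithm on (349, 310) — divide until remainder is 0:
  349 = 1 · 310 + 39
  310 = 7 · 39 + 37
  39 = 1 · 37 + 2
  37 = 18 · 2 + 1
  2 = 2 · 1 + 0
gcd(349, 310) = 1.
Track Bezout coefficients alongside the remainders: start with r₀ = 349 = a·1 + b·0 (s = 1, t = 0) and r₁ = 310 = a·0 + b·1 (s = 0, t = 1); each new remainder r_{k+1} = r_{k-1} − q_k·r_k inherits s_{k+1} = s_{k-1} − q_k·s_k, t_{k+1} = t_{k-1} − q_k·t_k, so r_k = a·s_k + b·t_k at every step:
  q = 1: r = 39, s = 1 − 1·0 = 1, t = 0 − 1·1 = -1  (check: 349·1 + 310·(-1) = 39)
  q = 7: r = 37, s = 0 − 7·1 = -7, t = 1 − 7·(-1) = 8  (check: 349·(-7) + 310·8 = 37)
  q = 1: r = 2, s = 1 − 1·(-7) = 8, t = -1 − 1·8 = -9  (check: 349·8 + 310·(-9) = 2)
  q = 18: r = 1, s = -7 − 18·8 = -151, t = 8 − 18·(-9) = 170  (check: 349·(-151) + 310·170 = 1)
The row with r = 1 (the gcd) gives the Bezout coefficients s = -151, t = 170.
Result: 349 · (-151) + 310 · (170) = 1.

gcd(349, 310) = 1; s = -151, t = 170 (check: 349·(-151) + 310·170 = 1).


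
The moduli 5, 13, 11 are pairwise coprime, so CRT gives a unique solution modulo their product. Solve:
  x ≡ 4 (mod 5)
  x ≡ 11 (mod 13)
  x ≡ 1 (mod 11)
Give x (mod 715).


Moduli 5, 13, 11 are pairwise coprime; by CRT there is a unique solution modulo M = 5 · 13 · 11 = 715.
Solve pairwise, accumulating the modulus:
  Start with x ≡ 4 (mod 5).
  Combine with x ≡ 11 (mod 13): since gcd(5, 13) = 1, we get a unique residue mod 65.
    Write x = 4 + 5·t and substitute into x ≡ 11 (mod 13): 5·t ≡ 11 − 4 = 7 (mod 13).
    The inverse of 5 mod 13 is 8 (since 5·8 = 40 = 3·13 + 1), so t ≡ 8·7 = 56 ≡ 4 (mod 13).
    Then x = 4 + 5·4 = 24, valid modulo lcm(5, 13) = 65: x ≡ 24 (mod 65).
  Combine with x ≡ 1 (mod 11): since gcd(65, 11) = 1, we get a unique residue mod 715.
    Write x = 24 + 65·t and substitute into x ≡ 1 (mod 11): 65·t ≡ 1 − 24 = -23 (mod 11).
    Reduce coefficients mod 11: 10·t ≡ 10 (mod 11).
    The inverse of 10 mod 11 is 10 (since 10·10 = 100 = 9·11 + 1), so t ≡ 10·10 = 100 ≡ 1 (mod 11).
    Then x = 24 + 65·1 = 89, valid modulo lcm(65, 11) = 715: x ≡ 89 (mod 715).
Verify: 89 mod 5 = 4 ✓, 89 mod 13 = 11 ✓, 89 mod 11 = 1 ✓.

x ≡ 89 (mod 715).


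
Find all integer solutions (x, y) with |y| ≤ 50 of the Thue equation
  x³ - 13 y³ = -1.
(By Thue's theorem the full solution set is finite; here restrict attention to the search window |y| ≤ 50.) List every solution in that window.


The equation is x³ - 13y³ = -1. For fixed y, x³ = 13·y³ − 1, so a solution requires the RHS to be a perfect cube.
Strategy: iterate y from -50 to 50, compute RHS = 13·y³ − 1, and check whether it is a (positive or negative) perfect cube.
Check small values of y:
  y = 0: RHS = -1 = (-1)³ ⇒ x = -1 works.
  y = 1: RHS = 12 is not a perfect cube.
  y = -1: RHS = -14 is not a perfect cube.
  y = 2: RHS = 103 is not a perfect cube.
  y = -2: RHS = -105 is not a perfect cube.
  y = 3: RHS = 350 is not a perfect cube.
  y = -3: RHS = -352 is not a perfect cube.
Continuing the search up to |y| = 50 finds no further solutions beyond those listed.
Collected solutions: (-1, 0).

Solutions (with |y| ≤ 50): (-1, 0).


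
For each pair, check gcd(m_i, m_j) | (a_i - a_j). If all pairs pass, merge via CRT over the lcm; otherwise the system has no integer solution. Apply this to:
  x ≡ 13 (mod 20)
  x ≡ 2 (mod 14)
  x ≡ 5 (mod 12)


Moduli 20, 14, 12 are not pairwise coprime, so CRT works modulo lcm(m_i) when all pairwise compatibility conditions hold.
Pairwise compatibility: gcd(m_i, m_j) must divide a_i - a_j for every pair.
Merge one congruence at a time:
  Start: x ≡ 13 (mod 20).
  Combine with x ≡ 2 (mod 14): gcd(20, 14) = 2, and 2 - 13 = -11 is NOT divisible by 2.
    ⇒ system is inconsistent (no integer solution).

No solution (the system is inconsistent).


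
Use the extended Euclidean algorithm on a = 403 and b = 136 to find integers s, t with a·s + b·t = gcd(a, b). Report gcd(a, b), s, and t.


Euclidean algorithm on (403, 136) — divide until remainder is 0:
  403 = 2 · 136 + 131
  136 = 1 · 131 + 5
  131 = 26 · 5 + 1
  5 = 5 · 1 + 0
gcd(403, 136) = 1.
Track Bezout coefficients alongside the remainders: start with r₀ = 403 = a·1 + b·0 (s = 1, t = 0) and r₁ = 136 = a·0 + b·1 (s = 0, t = 1); each new remainder r_{k+1} = r_{k-1} − q_k·r_k inherits s_{k+1} = s_{k-1} − q_k·s_k, t_{k+1} = t_{k-1} − q_k·t_k, so r_k = a·s_k + b·t_k at every step:
  q = 2: r = 131, s = 1 − 2·0 = 1, t = 0 − 2·1 = -2  (check: 403·1 + 136·(-2) = 131)
  q = 1: r = 5, s = 0 − 1·1 = -1, t = 1 − 1·(-2) = 3  (check: 403·(-1) + 136·3 = 5)
  q = 26: r = 1, s = 1 − 26·(-1) = 27, t = -2 − 26·3 = -80  (check: 403·27 + 136·(-80) = 1)
The row with r = 1 (the gcd) gives the Bezout coefficients s = 27, t = -80.
Result: 403 · (27) + 136 · (-80) = 1.

gcd(403, 136) = 1; s = 27, t = -80 (check: 403·27 + 136·(-80) = 1).


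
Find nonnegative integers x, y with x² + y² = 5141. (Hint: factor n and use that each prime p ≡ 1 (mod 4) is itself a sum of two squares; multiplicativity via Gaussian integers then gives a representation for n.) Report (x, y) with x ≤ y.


Step 1: Factor n = 5141 = 53 · 97.
Step 2: Check the mod-4 condition on each prime factor: 53 ≡ 1 (mod 4), exponent 1; 97 ≡ 1 (mod 4), exponent 1.
All primes ≡ 3 (mod 4) appear to even exponent (or don't appear), so by the two-squares theorem n IS expressible as a sum of two squares.
Step 3: Build a representation. Here n = 53 · 97 is a product of primes ≡ 1 (mod 4). Each prime p ≡ 1 (mod 4) is itself a sum of two squares; find a² by testing p − a² for a perfect square:
  53: 53 − 1² = 52, 53 − 2² = 49 = 7² ⇒ 53 = 2² + 7².
  97: 97 − 1² = 96, 97 − 2² = 93, 97 − 3² = 88, 97 − 4² = 81 = 9² ⇒ 97 = 4² + 9².
  Combine using the Brahmagupta–Fibonacci identity (a² + b²)(c² + d²) = (ac − bd)² + (ad + bc)² = (ac + bd)² + (ad − bc)²:
  53 · 97 = 5141: from (2² + 7²)(4² + 9²), take (2·4 − 7·9, 2·9 + 7·4) = (8 − 63, 18 + 28) = (-55, 46); dropping signs (only squares matter) gives (55, 46); check 55² + 46² = 3025 + 2116 = 5141 ✓.
Step 4: Order so x ≤ y and verify: 46² + 55² = 2116 + 3025 = 5141 = n. ✓

n = 5141 = 46² + 55² (one valid representation with x ≤ y).


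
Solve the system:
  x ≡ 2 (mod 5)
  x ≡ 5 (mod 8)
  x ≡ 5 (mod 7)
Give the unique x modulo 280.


Moduli 5, 8, 7 are pairwise coprime; by CRT there is a unique solution modulo M = 5 · 8 · 7 = 280.
Solve pairwise, accumulating the modulus:
  Start with x ≡ 2 (mod 5).
  Combine with x ≡ 5 (mod 8): since gcd(5, 8) = 1, we get a unique residue mod 40.
    Write x = 2 + 5·t and substitute into x ≡ 5 (mod 8): 5·t ≡ 5 − 2 = 3 (mod 8).
    The inverse of 5 mod 8 is 5 (since 5·5 = 25 = 3·8 + 1), so t ≡ 5·3 = 15 ≡ 7 (mod 8).
    Then x = 2 + 5·7 = 37, valid modulo lcm(5, 8) = 40: x ≡ 37 (mod 40).
  Combine with x ≡ 5 (mod 7): since gcd(40, 7) = 1, we get a unique residue mod 280.
    Write x = 37 + 40·t and substitute into x ≡ 5 (mod 7): 40·t ≡ 5 − 37 = -32 (mod 7).
    Reduce coefficients mod 7: 5·t ≡ 3 (mod 7).
    The inverse of 5 mod 7 is 3 (since 5·3 = 15 = 2·7 + 1), so t ≡ 3·3 = 9 ≡ 2 (mod 7).
    Then x = 37 + 40·2 = 117, valid modulo lcm(40, 7) = 280: x ≡ 117 (mod 280).
Verify: 117 mod 5 = 2 ✓, 117 mod 8 = 5 ✓, 117 mod 7 = 5 ✓.

x ≡ 117 (mod 280).


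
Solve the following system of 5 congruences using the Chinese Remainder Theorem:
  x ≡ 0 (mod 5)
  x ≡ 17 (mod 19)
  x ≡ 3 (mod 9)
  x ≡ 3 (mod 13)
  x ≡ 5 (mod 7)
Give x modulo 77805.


Product of moduli M = 5 · 19 · 9 · 13 · 7 = 77805.
Merge one congruence at a time:
  Start: x ≡ 0 (mod 5).
  Combine with x ≡ 17 (mod 19); new modulus lcm = 95.
    Write x = 0 + 5·t and substitute into x ≡ 17 (mod 19): 5·t ≡ 17 − 0 = 17 (mod 19).
    The inverse of 5 mod 19 is 4 (since 5·4 = 20 = 1·19 + 1), so t ≡ 4·17 = 68 ≡ 11 (mod 19).
    Then x = 0 + 5·11 = 55, valid modulo lcm(5, 19) = 95: x ≡ 55 (mod 95).
  Combine with x ≡ 3 (mod 9); new modulus lcm = 855.
    Write x = 55 + 95·t and substitute into x ≡ 3 (mod 9): 95·t ≡ 3 − 55 = -52 (mod 9).
    Reduce coefficients mod 9: 5·t ≡ 2 (mod 9).
    The inverse of 5 mod 9 is 2 (since 5·2 = 10 = 1·9 + 1), so t ≡ 2·2 = 4 ≡ 4 (mod 9).
    Then x = 55 + 95·4 = 435, valid modulo lcm(95, 9) = 855: x ≡ 435 (mod 855).
  Combine with x ≡ 3 (mod 13); new modulus lcm = 11115.
    Write x = 435 + 855·t and substitute into x ≡ 3 (mod 13): 855·t ≡ 3 − 435 = -432 (mod 13).
    Reduce coefficients mod 13: 10·t ≡ 10 (mod 13).
    The inverse of 10 mod 13 is 4 (since 10·4 = 40 = 3·13 + 1), so t ≡ 4·10 = 40 ≡ 1 (mod 13).
    Then x = 435 + 855·1 = 1290, valid modulo lcm(855, 13) = 11115: x ≡ 1290 (mod 11115).
  Combine with x ≡ 5 (mod 7); new modulus lcm = 77805.
    Write x = 1290 + 11115·t and substitute into x ≡ 5 (mod 7): 11115·t ≡ 5 − 1290 = -1285 (mod 7).
    Reduce coefficients mod 7: 6·t ≡ 3 (mod 7).
    The inverse of 6 mod 7 is 6 (since 6·6 = 36 = 5·7 + 1), so t ≡ 6·3 = 18 ≡ 4 (mod 7).
    Then x = 1290 + 11115·4 = 45750, valid modulo lcm(11115, 7) = 77805: x ≡ 45750 (mod 77805).
Verify against each original: 45750 mod 5 = 0, 45750 mod 19 = 17, 45750 mod 9 = 3, 45750 mod 13 = 3, 45750 mod 7 = 5.

x ≡ 45750 (mod 77805).


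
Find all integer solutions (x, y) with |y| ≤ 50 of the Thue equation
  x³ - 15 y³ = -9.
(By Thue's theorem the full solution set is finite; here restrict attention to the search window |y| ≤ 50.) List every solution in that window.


The equation is x³ - 15y³ = -9. For fixed y, x³ = 15·y³ − 9, so a solution requires the RHS to be a perfect cube.
Strategy: iterate y from -50 to 50, compute RHS = 15·y³ − 9, and check whether it is a (positive or negative) perfect cube.
Check small values of y:
  y = 0: RHS = -9 is not a perfect cube.
  y = 1: RHS = 6 is not a perfect cube.
  y = -1: RHS = -24 is not a perfect cube.
  y = 2: RHS = 111 is not a perfect cube.
  y = -2: RHS = -129 is not a perfect cube.
  y = 3: RHS = 396 is not a perfect cube.
  y = -3: RHS = -414 is not a perfect cube.
Continuing the search up to |y| = 50 finds no solutions either.
No (x, y) in the scanned range satisfies the equation.

No integer solutions with |y| ≤ 50.


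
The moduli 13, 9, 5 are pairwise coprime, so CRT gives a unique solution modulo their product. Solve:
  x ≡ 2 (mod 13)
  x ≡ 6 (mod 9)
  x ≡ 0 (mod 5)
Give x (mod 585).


Moduli 13, 9, 5 are pairwise coprime; by CRT there is a unique solution modulo M = 13 · 9 · 5 = 585.
Solve pairwise, accumulating the modulus:
  Start with x ≡ 2 (mod 13).
  Combine with x ≡ 6 (mod 9): since gcd(13, 9) = 1, we get a unique residue mod 117.
    Write x = 2 + 13·t and substitute into x ≡ 6 (mod 9): 13·t ≡ 6 − 2 = 4 (mod 9).
    Reduce coefficients mod 9: 4·t ≡ 4 (mod 9).
    The inverse of 4 mod 9 is 7 (since 4·7 = 28 = 3·9 + 1), so t ≡ 7·4 = 28 ≡ 1 (mod 9).
    Then x = 2 + 13·1 = 15, valid modulo lcm(13, 9) = 117: x ≡ 15 (mod 117).
  Combine with x ≡ 0 (mod 5): since gcd(117, 5) = 1, we get a unique residue mod 585.
    Write x = 15 + 117·t and substitute into x ≡ 0 (mod 5): 117·t ≡ 0 − 15 = -15 (mod 5).
    Reduce coefficients mod 5: 2·t ≡ 0 (mod 5).
    The inverse of 2 mod 5 is 3 (since 2·3 = 6 = 1·5 + 1), so t ≡ 3·0 = 0 ≡ 0 (mod 5).
    Then x = 15 + 117·0 = 15, valid modulo lcm(117, 5) = 585: x ≡ 15 (mod 585).
Verify: 15 mod 13 = 2 ✓, 15 mod 9 = 6 ✓, 15 mod 5 = 0 ✓.

x ≡ 15 (mod 585).


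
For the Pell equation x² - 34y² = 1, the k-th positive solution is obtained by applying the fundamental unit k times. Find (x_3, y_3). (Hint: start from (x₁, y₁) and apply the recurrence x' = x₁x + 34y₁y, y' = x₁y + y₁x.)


Step 1: Find the fundamental solution (x₁, y₁) of x² - 34y² = 1.
  Expand √34 as a continued fraction. a₀ = ⌊√34⌋ = 5; iterate m_{k+1} = d_k·a_k − m_k, d_{k+1} = (34 − m_{k+1}²)/d_k, a_{k+1} = ⌊(a₀ + m_{k+1})/d_{k+1}⌋ (starting m₀ = 0, d₀ = 1), with convergents p_k = a_k·p_{k-1} + p_{k-2}, q_k = a_k·q_{k-1} + q_{k-2} (p₋₁ = 1, q₋₁ = 0):
  k = 0: a₀ = 5; p₀/q₀ = 5/1; p₀² − 34·q₀² = 25 − 34 = -9.
  k = 1: m = 5, d = 9, a = ⌊(5 + 5)/9⌋ = 1; p/q = (1·5 + 1)/(1·1 + 0) = 6/1; p² − 34·q² = 36 − 34 = 2.
  k = 2: m = 4, d = 2, a = ⌊(5 + 4)/2⌋ = 4; p/q = (4·6 + 5)/(4·1 + 1) = 29/5; p² − 34·q² = 841 − 850 = -9.
  k = 3: m = 4, d = 9, a = ⌊(5 + 4)/9⌋ = 1; p/q = (1·29 + 6)/(1·5 + 1) = 35/6; p² − 34·q² = 1225 − 1224 = 1.
  The first convergent with p² − 34·q² = 1 gives the fundamental solution (x₁, y₁) = (35, 6).
Step 2: Apply the recurrence (x_{n+1}, y_{n+1}) = (x₁x_n + 34y₁y_n, x₁y_n + y₁x_n) repeatedly.
  From (x_1, y_1) = (35, 6): x_2 = 35·35 + 34·6·6 = 2449; y_2 = 35·6 + 6·35 = 420.
  From (x_2, y_2) = (2449, 420): x_3 = 35·2449 + 34·6·420 = 171395; y_3 = 35·420 + 6·2449 = 29394.
Step 3: Verify x_3² - 34·y_3² = 29376246025 - 29376246024 = 1 (should be 1). ✓

(x_1, y_1) = (35, 6); (x_3, y_3) = (171395, 29394).


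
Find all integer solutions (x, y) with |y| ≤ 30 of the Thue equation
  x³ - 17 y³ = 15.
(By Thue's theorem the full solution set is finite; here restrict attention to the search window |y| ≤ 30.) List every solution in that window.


The equation is x³ - 17y³ = 15. For fixed y, x³ = 17·y³ + 15, so a solution requires the RHS to be a perfect cube.
Strategy: iterate y from -30 to 30, compute RHS = 17·y³ + 15, and check whether it is a (positive or negative) perfect cube.
Check small values of y:
  y = 0: RHS = 15 is not a perfect cube.
  y = 1: RHS = 32 is not a perfect cube.
  y = -1: RHS = -2 is not a perfect cube.
  y = 2: RHS = 151 is not a perfect cube.
  y = -2: RHS = -121 is not a perfect cube.
  y = 3: RHS = 474 is not a perfect cube.
  y = -3: RHS = -444 is not a perfect cube.
Continuing the search up to |y| = 30 finds no solutions either.
No (x, y) in the scanned range satisfies the equation.

No integer solutions with |y| ≤ 30.


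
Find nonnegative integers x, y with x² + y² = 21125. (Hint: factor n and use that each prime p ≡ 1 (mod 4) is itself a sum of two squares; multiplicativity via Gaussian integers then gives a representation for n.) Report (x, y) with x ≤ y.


Step 1: Factor n = 21125 = 5^3 · 13^2.
Step 2: Check the mod-4 condition on each prime factor: 5 ≡ 1 (mod 4), exponent 3; 13 ≡ 1 (mod 4), exponent 2.
All primes ≡ 3 (mod 4) appear to even exponent (or don't appear), so by the two-squares theorem n IS expressible as a sum of two squares.
Step 3: Build a representation. Group n = k² · m with k = 5 and m = 5 · 13 · 13 = 845 (a product of primes ≡ 1 (mod 4)); a representation of m scales to one of n via (k·x)² + (k·y)² = k²(x² + y²). Each prime p ≡ 1 (mod 4) is itself a sum of two squares; find a² by testing p − a² for a perfect square:
  5: 5 − 1² = 4 = 2² ⇒ 5 = 1² + 2².
  13: 13 − 1² = 12, 13 − 2² = 9 = 3² ⇒ 13 = 2² + 3².
  Combine using the Brahmagupta–Fibonacci identity (a² + b²)(c² + d²) = (ac − bd)² + (ad + bc)² = (ac + bd)² + (ad − bc)²:
  5 · 13 = 65: from (1² + 2²)(2² + 3²), take (1·2 − 2·3, 1·3 + 2·2) = (2 − 6, 3 + 4) = (-4, 7); dropping signs (only squares matter) gives (4, 7); check 4² + 7² = 16 + 49 = 65 ✓.
  65 · 13 = 845: from (4² + 7²)(2² + 3²), take (4·2 − 7·3, 4·3 + 7·2) = (8 − 21, 12 + 14) = (-13, 26); dropping signs (only squares matter) gives (13, 26); check 13² + 26² = 169 + 676 = 845 ✓.
  Scale by k = 5: (5·13, 5·26) = (65, 130).
Step 4: Order so x ≤ y and verify: 65² + 130² = 4225 + 16900 = 21125 = n. ✓

n = 21125 = 65² + 130² (one valid representation with x ≤ y).


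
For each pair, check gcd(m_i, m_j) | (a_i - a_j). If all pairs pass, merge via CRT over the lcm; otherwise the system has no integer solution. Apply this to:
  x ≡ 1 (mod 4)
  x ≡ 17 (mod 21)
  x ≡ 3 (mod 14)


Moduli 4, 21, 14 are not pairwise coprime, so CRT works modulo lcm(m_i) when all pairwise compatibility conditions hold.
Pairwise compatibility: gcd(m_i, m_j) must divide a_i - a_j for every pair.
Merge one congruence at a time:
  Start: x ≡ 1 (mod 4).
  Combine with x ≡ 17 (mod 21): gcd(4, 21) = 1; 17 - 1 = 16, which IS divisible by 1, so compatible.
    Write x = 1 + 4·t and substitute into x ≡ 17 (mod 21): 4·t ≡ 17 − 1 = 16 (mod 21).
    The inverse of 4 mod 21 is 16 (since 4·16 = 64 = 3·21 + 1), so t ≡ 16·16 = 256 ≡ 4 (mod 21).
    Then x = 1 + 4·4 = 17, valid modulo lcm(4, 21) = 84: x ≡ 17 (mod 84).
  Combine with x ≡ 3 (mod 14): gcd(84, 14) = 14; 3 - 17 = -14, which IS divisible by 14, so compatible.
    Write x = 17 + 84·t and substitute into x ≡ 3 (mod 14): 84·t ≡ 3 − 17 = -14 (mod 14).
    Divide the congruence (and modulus) by g = 14: 6·t ≡ -1 (mod 1).
    Modulo 1 every t works; take t = 0.
    Then x = 17 + 84·0 = 17, valid modulo lcm(84, 14) = 84: x ≡ 17 (mod 84).
Verify: 17 mod 4 = 1, 17 mod 21 = 17, 17 mod 14 = 3.

x ≡ 17 (mod 84).


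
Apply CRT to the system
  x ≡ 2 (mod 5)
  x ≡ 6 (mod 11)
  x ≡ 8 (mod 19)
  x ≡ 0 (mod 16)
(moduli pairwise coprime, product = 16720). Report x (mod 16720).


Product of moduli M = 5 · 11 · 19 · 16 = 16720.
Merge one congruence at a time:
  Start: x ≡ 2 (mod 5).
  Combine with x ≡ 6 (mod 11); new modulus lcm = 55.
    Write x = 2 + 5·t and substitute into x ≡ 6 (mod 11): 5·t ≡ 6 − 2 = 4 (mod 11).
    The inverse of 5 mod 11 is 9 (since 5·9 = 45 = 4·11 + 1), so t ≡ 9·4 = 36 ≡ 3 (mod 11).
    Then x = 2 + 5·3 = 17, valid modulo lcm(5, 11) = 55: x ≡ 17 (mod 55).
  Combine with x ≡ 8 (mod 19); new modulus lcm = 1045.
    Write x = 17 + 55·t and substitute into x ≡ 8 (mod 19): 55·t ≡ 8 − 17 = -9 (mod 19).
    Reduce coefficients mod 19: 17·t ≡ 10 (mod 19).
    The inverse of 17 mod 19 is 9 (since 17·9 = 153 = 8·19 + 1), so t ≡ 9·10 = 90 ≡ 14 (mod 19).
    Then x = 17 + 55·14 = 787, valid modulo lcm(55, 19) = 1045: x ≡ 787 (mod 1045).
  Combine with x ≡ 0 (mod 16); new modulus lcm = 16720.
    Write x = 787 + 1045·t and substitute into x ≡ 0 (mod 16): 1045·t ≡ 0 − 787 = -787 (mod 16).
    Reduce coefficients mod 16: 5·t ≡ 13 (mod 16).
    The inverse of 5 mod 16 is 13 (since 5·13 = 65 = 4·16 + 1), so t ≡ 13·13 = 169 ≡ 9 (mod 16).
    Then x = 787 + 1045·9 = 10192, valid modulo lcm(1045, 16) = 16720: x ≡ 10192 (mod 16720).
Verify against each original: 10192 mod 5 = 2, 10192 mod 11 = 6, 10192 mod 19 = 8, 10192 mod 16 = 0.

x ≡ 10192 (mod 16720).


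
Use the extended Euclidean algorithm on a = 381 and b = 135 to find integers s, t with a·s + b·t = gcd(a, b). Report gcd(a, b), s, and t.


Euclidean algorithm on (381, 135) — divide until remainder is 0:
  381 = 2 · 135 + 111
  135 = 1 · 111 + 24
  111 = 4 · 24 + 15
  24 = 1 · 15 + 9
  15 = 1 · 9 + 6
  9 = 1 · 6 + 3
  6 = 2 · 3 + 0
gcd(381, 135) = 3.
Track Bezout coefficients alongside the remainders: start with r₀ = 381 = a·1 + b·0 (s = 1, t = 0) and r₁ = 135 = a·0 + b·1 (s = 0, t = 1); each new remainder r_{k+1} = r_{k-1} − q_k·r_k inherits s_{k+1} = s_{k-1} − q_k·s_k, t_{k+1} = t_{k-1} − q_k·t_k, so r_k = a·s_k + b·t_k at every step:
  q = 2: r = 111, s = 1 − 2·0 = 1, t = 0 − 2·1 = -2  (check: 381·1 + 135·(-2) = 111)
  q = 1: r = 24, s = 0 − 1·1 = -1, t = 1 − 1·(-2) = 3  (check: 381·(-1) + 135·3 = 24)
  q = 4: r = 15, s = 1 − 4·(-1) = 5, t = -2 − 4·3 = -14  (check: 381·5 + 135·(-14) = 15)
  q = 1: r = 9, s = -1 − 1·5 = -6, t = 3 − 1·(-14) = 17  (check: 381·(-6) + 135·17 = 9)
  q = 1: r = 6, s = 5 − 1·(-6) = 11, t = -14 − 1·17 = -31  (check: 381·11 + 135·(-31) = 6)
  q = 1: r = 3, s = -6 − 1·11 = -17, t = 17 − 1·(-31) = 48  (check: 381·(-17) + 135·48 = 3)
The row with r = 3 (the gcd) gives the Bezout coefficients s = -17, t = 48.
Result: 381 · (-17) + 135 · (48) = 3.

gcd(381, 135) = 3; s = -17, t = 48 (check: 381·(-17) + 135·48 = 3).


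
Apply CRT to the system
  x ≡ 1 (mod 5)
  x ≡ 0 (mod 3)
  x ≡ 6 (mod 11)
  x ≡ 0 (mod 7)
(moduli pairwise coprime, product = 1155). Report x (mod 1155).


Product of moduli M = 5 · 3 · 11 · 7 = 1155.
Merge one congruence at a time:
  Start: x ≡ 1 (mod 5).
  Combine with x ≡ 0 (mod 3); new modulus lcm = 15.
    Write x = 1 + 5·t and substitute into x ≡ 0 (mod 3): 5·t ≡ 0 − 1 = -1 (mod 3).
    Reduce coefficients mod 3: 2·t ≡ 2 (mod 3).
    The inverse of 2 mod 3 is 2 (since 2·2 = 4 = 1·3 + 1), so t ≡ 2·2 = 4 ≡ 1 (mod 3).
    Then x = 1 + 5·1 = 6, valid modulo lcm(5, 3) = 15: x ≡ 6 (mod 15).
  Combine with x ≡ 6 (mod 11); new modulus lcm = 165.
    Write x = 6 + 15·t and substitute into x ≡ 6 (mod 11): 15·t ≡ 6 − 6 = 0 (mod 11).
    Reduce coefficients mod 11: 4·t ≡ 0 (mod 11).
    The inverse of 4 mod 11 is 3 (since 4·3 = 12 = 1·11 + 1), so t ≡ 3·0 = 0 ≡ 0 (mod 11).
    Then x = 6 + 15·0 = 6, valid modulo lcm(15, 11) = 165: x ≡ 6 (mod 165).
  Combine with x ≡ 0 (mod 7); new modulus lcm = 1155.
    Write x = 6 + 165·t and substitute into x ≡ 0 (mod 7): 165·t ≡ 0 − 6 = -6 (mod 7).
    Reduce coefficients mod 7: 4·t ≡ 1 (mod 7).
    The inverse of 4 mod 7 is 2 (since 4·2 = 8 = 1·7 + 1), so t ≡ 2·1 = 2 ≡ 2 (mod 7).
    Then x = 6 + 165·2 = 336, valid modulo lcm(165, 7) = 1155: x ≡ 336 (mod 1155).
Verify against each original: 336 mod 5 = 1, 336 mod 3 = 0, 336 mod 11 = 6, 336 mod 7 = 0.

x ≡ 336 (mod 1155).


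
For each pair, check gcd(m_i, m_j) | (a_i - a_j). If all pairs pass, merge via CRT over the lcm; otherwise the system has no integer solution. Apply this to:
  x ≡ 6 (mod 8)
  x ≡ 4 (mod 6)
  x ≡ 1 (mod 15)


Moduli 8, 6, 15 are not pairwise coprime, so CRT works modulo lcm(m_i) when all pairwise compatibility conditions hold.
Pairwise compatibility: gcd(m_i, m_j) must divide a_i - a_j for every pair.
Merge one congruence at a time:
  Start: x ≡ 6 (mod 8).
  Combine with x ≡ 4 (mod 6): gcd(8, 6) = 2; 4 - 6 = -2, which IS divisible by 2, so compatible.
    Write x = 6 + 8·t and substitute into x ≡ 4 (mod 6): 8·t ≡ 4 − 6 = -2 (mod 6).
    Divide the congruence (and modulus) by g = 2: 4·t ≡ -1 (mod 3).
    Reduce coefficients mod 3: 1·t ≡ 2 (mod 3).
    So t ≡ 2 (mod 3).
    Then x = 6 + 8·2 = 22, valid modulo lcm(8, 6) = 24: x ≡ 22 (mod 24).
  Combine with x ≡ 1 (mod 15): gcd(24, 15) = 3; 1 - 22 = -21, which IS divisible by 3, so compatible.
    Write x = 22 + 24·t and substitute into x ≡ 1 (mod 15): 24·t ≡ 1 − 22 = -21 (mod 15).
    Divide the congruence (and modulus) by g = 3: 8·t ≡ -7 (mod 5).
    Reduce coefficients mod 5: 3·t ≡ 3 (mod 5).
    The inverse of 3 mod 5 is 2 (since 3·2 = 6 = 1·5 + 1), so t ≡ 2·3 = 6 ≡ 1 (mod 5).
    Then x = 22 + 24·1 = 46, valid modulo lcm(24, 15) = 120: x ≡ 46 (mod 120).
Verify: 46 mod 8 = 6, 46 mod 6 = 4, 46 mod 15 = 1.

x ≡ 46 (mod 120).


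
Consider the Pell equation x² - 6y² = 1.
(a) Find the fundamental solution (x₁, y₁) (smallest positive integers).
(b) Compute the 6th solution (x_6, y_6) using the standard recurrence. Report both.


Step 1: Find the fundamental solution (x₁, y₁) of x² - 6y² = 1.
  Expand √6 as a continued fraction. a₀ = ⌊√6⌋ = 2; iterate m_{k+1} = d_k·a_k − m_k, d_{k+1} = (6 − m_{k+1}²)/d_k, a_{k+1} = ⌊(a₀ + m_{k+1})/d_{k+1}⌋ (starting m₀ = 0, d₀ = 1), with convergents p_k = a_k·p_{k-1} + p_{k-2}, q_k = a_k·q_{k-1} + q_{k-2} (p₋₁ = 1, q₋₁ = 0):
  k = 0: a₀ = 2; p₀/q₀ = 2/1; p₀² − 6·q₀² = 4 − 6 = -2.
  k = 1: m = 2, d = 2, a = ⌊(2 + 2)/2⌋ = 2; p/q = (2·2 + 1)/(2·1 + 0) = 5/2; p² − 6·q² = 25 − 24 = 1.
  The first convergent with p² − 6·q² = 1 gives the fundamental solution (x₁, y₁) = (5, 2).
Step 2: Apply the recurrence (x_{n+1}, y_{n+1}) = (x₁x_n + 6y₁y_n, x₁y_n + y₁x_n) repeatedly.
  From (x_1, y_1) = (5, 2): x_2 = 5·5 + 6·2·2 = 49; y_2 = 5·2 + 2·5 = 20.
  From (x_2, y_2) = (49, 20): x_3 = 5·49 + 6·2·20 = 485; y_3 = 5·20 + 2·49 = 198.
  From (x_3, y_3) = (485, 198): x_4 = 5·485 + 6·2·198 = 4801; y_4 = 5·198 + 2·485 = 1960.
  From (x_4, y_4) = (4801, 1960): x_5 = 5·4801 + 6·2·1960 = 47525; y_5 = 5·1960 + 2·4801 = 19402.
  From (x_5, y_5) = (47525, 19402): x_6 = 5·47525 + 6·2·19402 = 470449; y_6 = 5·19402 + 2·47525 = 192060.
Step 3: Verify x_6² - 6·y_6² = 221322261601 - 221322261600 = 1 (should be 1). ✓

(x_1, y_1) = (5, 2); (x_6, y_6) = (470449, 192060).


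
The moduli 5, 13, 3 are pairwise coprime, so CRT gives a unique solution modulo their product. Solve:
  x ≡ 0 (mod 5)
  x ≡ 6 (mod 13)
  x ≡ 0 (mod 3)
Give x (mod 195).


Moduli 5, 13, 3 are pairwise coprime; by CRT there is a unique solution modulo M = 5 · 13 · 3 = 195.
Solve pairwise, accumulating the modulus:
  Start with x ≡ 0 (mod 5).
  Combine with x ≡ 6 (mod 13): since gcd(5, 13) = 1, we get a unique residue mod 65.
    Write x = 0 + 5·t and substitute into x ≡ 6 (mod 13): 5·t ≡ 6 − 0 = 6 (mod 13).
    The inverse of 5 mod 13 is 8 (since 5·8 = 40 = 3·13 + 1), so t ≡ 8·6 = 48 ≡ 9 (mod 13).
    Then x = 0 + 5·9 = 45, valid modulo lcm(5, 13) = 65: x ≡ 45 (mod 65).
  Combine with x ≡ 0 (mod 3): since gcd(65, 3) = 1, we get a unique residue mod 195.
    Write x = 45 + 65·t and substitute into x ≡ 0 (mod 3): 65·t ≡ 0 − 45 = -45 (mod 3).
    Reduce coefficients mod 3: 2·t ≡ 0 (mod 3).
    The inverse of 2 mod 3 is 2 (since 2·2 = 4 = 1·3 + 1), so t ≡ 2·0 = 0 ≡ 0 (mod 3).
    Then x = 45 + 65·0 = 45, valid modulo lcm(65, 3) = 195: x ≡ 45 (mod 195).
Verify: 45 mod 5 = 0 ✓, 45 mod 13 = 6 ✓, 45 mod 3 = 0 ✓.

x ≡ 45 (mod 195).


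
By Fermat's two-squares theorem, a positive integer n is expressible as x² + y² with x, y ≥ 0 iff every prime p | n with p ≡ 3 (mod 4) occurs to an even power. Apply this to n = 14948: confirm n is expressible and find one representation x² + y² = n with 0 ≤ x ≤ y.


Step 1: Factor n = 14948 = 2^2 · 37 · 101.
Step 2: Check the mod-4 condition on each prime factor: 2 = 2 (special); 37 ≡ 1 (mod 4), exponent 1; 101 ≡ 1 (mod 4), exponent 1.
All primes ≡ 3 (mod 4) appear to even exponent (or don't appear), so by the two-squares theorem n IS expressible as a sum of two squares.
Step 3: Build a representation. Group n = k² · m with k = 2 and m = 37 · 101 = 3737 (a product of primes ≡ 1 (mod 4)); a representation of m scales to one of n via (k·x)² + (k·y)² = k²(x² + y²). Each prime p ≡ 1 (mod 4) is itself a sum of two squares; find a² by testing p − a² for a perfect square:
  37: 37 − 1² = 36 = 6² ⇒ 37 = 1² + 6².
  101: 101 − 1² = 100 = 10² ⇒ 101 = 1² + 10².
  Combine using the Brahmagupta–Fibonacci identity (a² + b²)(c² + d²) = (ac − bd)² + (ad + bc)² = (ac + bd)² + (ad − bc)²:
  37 · 101 = 3737: from (1² + 6²)(1² + 10²), take (1·1 − 6·10, 1·10 + 6·1) = (1 − 60, 10 + 6) = (-59, 16); dropping signs (only squares matter) gives (59, 16); check 59² + 16² = 3481 + 256 = 3737 ✓.
  Scale by k = 2: (2·59, 2·16) = (118, 32).
Step 4: Order so x ≤ y and verify: 32² + 118² = 1024 + 13924 = 14948 = n. ✓

n = 14948 = 32² + 118² (one valid representation with x ≤ y).


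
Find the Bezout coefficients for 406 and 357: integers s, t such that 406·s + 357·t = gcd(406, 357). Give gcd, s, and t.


Euclidean algorithm on (406, 357) — divide until remainder is 0:
  406 = 1 · 357 + 49
  357 = 7 · 49 + 14
  49 = 3 · 14 + 7
  14 = 2 · 7 + 0
gcd(406, 357) = 7.
Track Bezout coefficients alongside the remainders: start with r₀ = 406 = a·1 + b·0 (s = 1, t = 0) and r₁ = 357 = a·0 + b·1 (s = 0, t = 1); each new remainder r_{k+1} = r_{k-1} − q_k·r_k inherits s_{k+1} = s_{k-1} − q_k·s_k, t_{k+1} = t_{k-1} − q_k·t_k, so r_k = a·s_k + b·t_k at every step:
  q = 1: r = 49, s = 1 − 1·0 = 1, t = 0 − 1·1 = -1  (check: 406·1 + 357·(-1) = 49)
  q = 7: r = 14, s = 0 − 7·1 = -7, t = 1 − 7·(-1) = 8  (check: 406·(-7) + 357·8 = 14)
  q = 3: r = 7, s = 1 − 3·(-7) = 22, t = -1 − 3·8 = -25  (check: 406·22 + 357·(-25) = 7)
The row with r = 7 (the gcd) gives the Bezout coefficients s = 22, t = -25.
Result: 406 · (22) + 357 · (-25) = 7.

gcd(406, 357) = 7; s = 22, t = -25 (check: 406·22 + 357·(-25) = 7).


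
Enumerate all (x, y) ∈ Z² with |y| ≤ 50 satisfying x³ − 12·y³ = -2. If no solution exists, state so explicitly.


The equation is x³ - 12y³ = -2. For fixed y, x³ = 12·y³ − 2, so a solution requires the RHS to be a perfect cube.
Strategy: iterate y from -50 to 50, compute RHS = 12·y³ − 2, and check whether it is a (positive or negative) perfect cube.
Check small values of y:
  y = 0: RHS = -2 is not a perfect cube.
  y = 1: RHS = 10 is not a perfect cube.
  y = -1: RHS = -14 is not a perfect cube.
  y = 2: RHS = 94 is not a perfect cube.
  y = -2: RHS = -98 is not a perfect cube.
  y = 3: RHS = 322 is not a perfect cube.
  y = -3: RHS = -326 is not a perfect cube.
Continuing the search up to |y| = 50 finds no solutions either.
No (x, y) in the scanned range satisfies the equation.

No integer solutions with |y| ≤ 50.


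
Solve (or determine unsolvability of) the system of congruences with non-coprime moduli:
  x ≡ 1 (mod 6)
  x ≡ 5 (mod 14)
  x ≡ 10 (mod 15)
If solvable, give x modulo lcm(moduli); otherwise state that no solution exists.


Moduli 6, 14, 15 are not pairwise coprime, so CRT works modulo lcm(m_i) when all pairwise compatibility conditions hold.
Pairwise compatibility: gcd(m_i, m_j) must divide a_i - a_j for every pair.
Merge one congruence at a time:
  Start: x ≡ 1 (mod 6).
  Combine with x ≡ 5 (mod 14): gcd(6, 14) = 2; 5 - 1 = 4, which IS divisible by 2, so compatible.
    Write x = 1 + 6·t and substitute into x ≡ 5 (mod 14): 6·t ≡ 5 − 1 = 4 (mod 14).
    Divide the congruence (and modulus) by g = 2: 3·t ≡ 2 (mod 7).
    The inverse of 3 mod 7 is 5 (since 3·5 = 15 = 2·7 + 1), so t ≡ 5·2 = 10 ≡ 3 (mod 7).
    Then x = 1 + 6·3 = 19, valid modulo lcm(6, 14) = 42: x ≡ 19 (mod 42).
  Combine with x ≡ 10 (mod 15): gcd(42, 15) = 3; 10 - 19 = -9, which IS divisible by 3, so compatible.
    Write x = 19 + 42·t and substitute into x ≡ 10 (mod 15): 42·t ≡ 10 − 19 = -9 (mod 15).
    Divide the congruence (and modulus) by g = 3: 14·t ≡ -3 (mod 5).
    Reduce coefficients mod 5: 4·t ≡ 2 (mod 5).
    The inverse of 4 mod 5 is 4 (since 4·4 = 16 = 3·5 + 1), so t ≡ 4·2 = 8 ≡ 3 (mod 5).
    Then x = 19 + 42·3 = 145, valid modulo lcm(42, 15) = 210: x ≡ 145 (mod 210).
Verify: 145 mod 6 = 1, 145 mod 14 = 5, 145 mod 15 = 10.

x ≡ 145 (mod 210).


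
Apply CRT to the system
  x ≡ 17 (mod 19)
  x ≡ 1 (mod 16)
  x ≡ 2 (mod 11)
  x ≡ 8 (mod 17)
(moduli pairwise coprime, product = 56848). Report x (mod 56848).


Product of moduli M = 19 · 16 · 11 · 17 = 56848.
Merge one congruence at a time:
  Start: x ≡ 17 (mod 19).
  Combine with x ≡ 1 (mod 16); new modulus lcm = 304.
    Write x = 17 + 19·t and substitute into x ≡ 1 (mod 16): 19·t ≡ 1 − 17 = -16 (mod 16).
    Reduce coefficients mod 16: 3·t ≡ 0 (mod 16).
    The inverse of 3 mod 16 is 11 (since 3·11 = 33 = 2·16 + 1), so t ≡ 11·0 = 0 ≡ 0 (mod 16).
    Then x = 17 + 19·0 = 17, valid modulo lcm(19, 16) = 304: x ≡ 17 (mod 304).
  Combine with x ≡ 2 (mod 11); new modulus lcm = 3344.
    Write x = 17 + 304·t and substitute into x ≡ 2 (mod 11): 304·t ≡ 2 − 17 = -15 (mod 11).
    Reduce coefficients mod 11: 7·t ≡ 7 (mod 11).
    The inverse of 7 mod 11 is 8 (since 7·8 = 56 = 5·11 + 1), so t ≡ 8·7 = 56 ≡ 1 (mod 11).
    Then x = 17 + 304·1 = 321, valid modulo lcm(304, 11) = 3344: x ≡ 321 (mod 3344).
  Combine with x ≡ 8 (mod 17); new modulus lcm = 56848.
    Write x = 321 + 3344·t and substitute into x ≡ 8 (mod 17): 3344·t ≡ 8 − 321 = -313 (mod 17).
    Reduce coefficients mod 17: 12·t ≡ 10 (mod 17).
    The inverse of 12 mod 17 is 10 (since 12·10 = 120 = 7·17 + 1), so t ≡ 10·10 = 100 ≡ 15 (mod 17).
    Then x = 321 + 3344·15 = 50481, valid modulo lcm(3344, 17) = 56848: x ≡ 50481 (mod 56848).
Verify against each original: 50481 mod 19 = 17, 50481 mod 16 = 1, 50481 mod 11 = 2, 50481 mod 17 = 8.

x ≡ 50481 (mod 56848).


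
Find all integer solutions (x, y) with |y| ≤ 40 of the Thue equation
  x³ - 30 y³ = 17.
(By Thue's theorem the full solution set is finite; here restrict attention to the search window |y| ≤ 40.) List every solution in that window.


The equation is x³ - 30y³ = 17. For fixed y, x³ = 30·y³ + 17, so a solution requires the RHS to be a perfect cube.
Strategy: iterate y from -40 to 40, compute RHS = 30·y³ + 17, and check whether it is a (positive or negative) perfect cube.
Check small values of y:
  y = 0: RHS = 17 is not a perfect cube.
  y = 1: RHS = 47 is not a perfect cube.
  y = -1: RHS = -13 is not a perfect cube.
  y = 2: RHS = 257 is not a perfect cube.
  y = -2: RHS = -223 is not a perfect cube.
  y = 3: RHS = 827 is not a perfect cube.
  y = -3: RHS = -793 is not a perfect cube.
Continuing the search up to |y| = 40 finds no solutions either.
No (x, y) in the scanned range satisfies the equation.

No integer solutions with |y| ≤ 40.


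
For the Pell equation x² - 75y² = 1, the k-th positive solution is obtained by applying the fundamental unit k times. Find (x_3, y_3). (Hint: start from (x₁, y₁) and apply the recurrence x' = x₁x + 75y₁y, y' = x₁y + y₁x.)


Step 1: Find the fundamental solution (x₁, y₁) of x² - 75y² = 1.
  Expand √75 as a continued fraction. a₀ = ⌊√75⌋ = 8; iterate m_{k+1} = d_k·a_k − m_k, d_{k+1} = (75 − m_{k+1}²)/d_k, a_{k+1} = ⌊(a₀ + m_{k+1})/d_{k+1}⌋ (starting m₀ = 0, d₀ = 1), with convergents p_k = a_k·p_{k-1} + p_{k-2}, q_k = a_k·q_{k-1} + q_{k-2} (p₋₁ = 1, q₋₁ = 0):
  k = 0: a₀ = 8; p₀/q₀ = 8/1; p₀² − 75·q₀² = 64 − 75 = -11.
  k = 1: m = 8, d = 11, a = ⌊(8 + 8)/11⌋ = 1; p/q = (1·8 + 1)/(1·1 + 0) = 9/1; p² − 75·q² = 81 − 75 = 6.
  k = 2: m = 3, d = 6, a = ⌊(8 + 3)/6⌋ = 1; p/q = (1·9 + 8)/(1·1 + 1) = 17/2; p² − 75·q² = 289 − 300 = -11.
  k = 3: m = 3, d = 11, a = ⌊(8 + 3)/11⌋ = 1; p/q = (1·17 + 9)/(1·2 + 1) = 26/3; p² − 75·q² = 676 − 675 = 1.
  The first convergent with p² − 75·q² = 1 gives the fundamental solution (x₁, y₁) = (26, 3).
Step 2: Apply the recurrence (x_{n+1}, y_{n+1}) = (x₁x_n + 75y₁y_n, x₁y_n + y₁x_n) repeatedly.
  From (x_1, y_1) = (26, 3): x_2 = 26·26 + 75·3·3 = 1351; y_2 = 26·3 + 3·26 = 156.
  From (x_2, y_2) = (1351, 156): x_3 = 26·1351 + 75·3·156 = 70226; y_3 = 26·156 + 3·1351 = 8109.
Step 3: Verify x_3² - 75·y_3² = 4931691076 - 4931691075 = 1 (should be 1). ✓

(x_1, y_1) = (26, 3); (x_3, y_3) = (70226, 8109).


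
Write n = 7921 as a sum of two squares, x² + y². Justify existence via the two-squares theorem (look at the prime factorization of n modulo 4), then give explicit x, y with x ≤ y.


Step 1: Factor n = 7921 = 89^2.
Step 2: Check the mod-4 condition on each prime factor: 89 ≡ 1 (mod 4), exponent 2.
All primes ≡ 3 (mod 4) appear to even exponent (or don't appear), so by the two-squares theorem n IS expressible as a sum of two squares.
Step 3: Build a representation. Here n = 89 · 89 is a product of primes ≡ 1 (mod 4). Each prime p ≡ 1 (mod 4) is itself a sum of two squares; find a² by testing p − a² for a perfect square:
  89: 89 − 1² = 88, 89 − 2² = 85, 89 − 3² = 80, 89 − 4² = 73, 89 − 5² = 64 = 8² ⇒ 89 = 5² + 8².
  Combine using the Brahmagupta–Fibonacci identity (a² + b²)(c² + d²) = (ac − bd)² + (ad + bc)² = (ac + bd)² + (ad − bc)²:
  89 · 89 = 7921: from (5² + 8²)(5² + 8²), take (5·5 − 8·8, 5·8 + 8·5) = (25 − 64, 40 + 40) = (-39, 80); dropping signs (only squares matter) gives (39, 80); check 39² + 80² = 1521 + 6400 = 7921 ✓.
Step 4: Order so x ≤ y and verify: 39² + 80² = 1521 + 6400 = 7921 = n. ✓

n = 7921 = 39² + 80² (one valid representation with x ≤ y).


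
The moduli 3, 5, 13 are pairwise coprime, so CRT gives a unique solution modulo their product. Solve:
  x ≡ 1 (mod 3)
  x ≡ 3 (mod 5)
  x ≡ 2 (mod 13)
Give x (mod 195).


Moduli 3, 5, 13 are pairwise coprime; by CRT there is a unique solution modulo M = 3 · 5 · 13 = 195.
Solve pairwise, accumulating the modulus:
  Start with x ≡ 1 (mod 3).
  Combine with x ≡ 3 (mod 5): since gcd(3, 5) = 1, we get a unique residue mod 15.
    Write x = 1 + 3·t and substitute into x ≡ 3 (mod 5): 3·t ≡ 3 − 1 = 2 (mod 5).
    The inverse of 3 mod 5 is 2 (since 3·2 = 6 = 1·5 + 1), so t ≡ 2·2 = 4 ≡ 4 (mod 5).
    Then x = 1 + 3·4 = 13, valid modulo lcm(3, 5) = 15: x ≡ 13 (mod 15).
  Combine with x ≡ 2 (mod 13): since gcd(15, 13) = 1, we get a unique residue mod 195.
    Write x = 13 + 15·t and substitute into x ≡ 2 (mod 13): 15·t ≡ 2 − 13 = -11 (mod 13).
    Reduce coefficients mod 13: 2·t ≡ 2 (mod 13).
    The inverse of 2 mod 13 is 7 (since 2·7 = 14 = 1·13 + 1), so t ≡ 7·2 = 14 ≡ 1 (mod 13).
    Then x = 13 + 15·1 = 28, valid modulo lcm(15, 13) = 195: x ≡ 28 (mod 195).
Verify: 28 mod 3 = 1 ✓, 28 mod 5 = 3 ✓, 28 mod 13 = 2 ✓.

x ≡ 28 (mod 195).


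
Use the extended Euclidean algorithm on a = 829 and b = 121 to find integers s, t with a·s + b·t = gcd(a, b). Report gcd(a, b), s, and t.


Euclidean algorithm on (829, 121) — divide until remainder is 0:
  829 = 6 · 121 + 103
  121 = 1 · 103 + 18
  103 = 5 · 18 + 13
  18 = 1 · 13 + 5
  13 = 2 · 5 + 3
  5 = 1 · 3 + 2
  3 = 1 · 2 + 1
  2 = 2 · 1 + 0
gcd(829, 121) = 1.
Track Bezout coefficients alongside the remainders: start with r₀ = 829 = a·1 + b·0 (s = 1, t = 0) and r₁ = 121 = a·0 + b·1 (s = 0, t = 1); each new remainder r_{k+1} = r_{k-1} − q_k·r_k inherits s_{k+1} = s_{k-1} − q_k·s_k, t_{k+1} = t_{k-1} − q_k·t_k, so r_k = a·s_k + b·t_k at every step:
  q = 6: r = 103, s = 1 − 6·0 = 1, t = 0 − 6·1 = -6  (check: 829·1 + 121·(-6) = 103)
  q = 1: r = 18, s = 0 − 1·1 = -1, t = 1 − 1·(-6) = 7  (check: 829·(-1) + 121·7 = 18)
  q = 5: r = 13, s = 1 − 5·(-1) = 6, t = -6 − 5·7 = -41  (check: 829·6 + 121·(-41) = 13)
  q = 1: r = 5, s = -1 − 1·6 = -7, t = 7 − 1·(-41) = 48  (check: 829·(-7) + 121·48 = 5)
  q = 2: r = 3, s = 6 − 2·(-7) = 20, t = -41 − 2·48 = -137  (check: 829·20 + 121·(-137) = 3)
  q = 1: r = 2, s = -7 − 1·20 = -27, t = 48 − 1·(-137) = 185  (check: 829·(-27) + 121·185 = 2)
  q = 1: r = 1, s = 20 − 1·(-27) = 47, t = -137 − 1·185 = -322  (check: 829·47 + 121·(-322) = 1)
The row with r = 1 (the gcd) gives the Bezout coefficients s = 47, t = -322.
Result: 829 · (47) + 121 · (-322) = 1.

gcd(829, 121) = 1; s = 47, t = -322 (check: 829·47 + 121·(-322) = 1).


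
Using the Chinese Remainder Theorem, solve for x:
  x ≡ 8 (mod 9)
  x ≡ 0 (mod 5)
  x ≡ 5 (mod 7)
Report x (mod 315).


Moduli 9, 5, 7 are pairwise coprime; by CRT there is a unique solution modulo M = 9 · 5 · 7 = 315.
Solve pairwise, accumulating the modulus:
  Start with x ≡ 8 (mod 9).
  Combine with x ≡ 0 (mod 5): since gcd(9, 5) = 1, we get a unique residue mod 45.
    Write x = 8 + 9·t and substitute into x ≡ 0 (mod 5): 9·t ≡ 0 − 8 = -8 (mod 5).
    Reduce coefficients mod 5: 4·t ≡ 2 (mod 5).
    The inverse of 4 mod 5 is 4 (since 4·4 = 16 = 3·5 + 1), so t ≡ 4·2 = 8 ≡ 3 (mod 5).
    Then x = 8 + 9·3 = 35, valid modulo lcm(9, 5) = 45: x ≡ 35 (mod 45).
  Combine with x ≡ 5 (mod 7): since gcd(45, 7) = 1, we get a unique residue mod 315.
    Write x = 35 + 45·t and substitute into x ≡ 5 (mod 7): 45·t ≡ 5 − 35 = -30 (mod 7).
    Reduce coefficients mod 7: 3·t ≡ 5 (mod 7).
    The inverse of 3 mod 7 is 5 (since 3·5 = 15 = 2·7 + 1), so t ≡ 5·5 = 25 ≡ 4 (mod 7).
    Then x = 35 + 45·4 = 215, valid modulo lcm(45, 7) = 315: x ≡ 215 (mod 315).
Verify: 215 mod 9 = 8 ✓, 215 mod 5 = 0 ✓, 215 mod 7 = 5 ✓.

x ≡ 215 (mod 315).
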